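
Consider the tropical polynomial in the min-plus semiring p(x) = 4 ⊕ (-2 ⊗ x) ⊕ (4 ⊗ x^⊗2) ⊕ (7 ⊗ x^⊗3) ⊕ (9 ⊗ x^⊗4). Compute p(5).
p(5) = 3

A tropical monomial a ⊗ x^⊗i evaluates to a + i · x. Evaluating each term at x = 5:
  Term 0 contributes 4 + 0 · 5 = 4
  Term 1 contributes -2 + 1 · 5 = 3
  Term 2 contributes 4 + 2 · 5 = 14
  Term 3 contributes 7 + 3 · 5 = 22
  Term 4 contributes 9 + 4 · 5 = 29
p(5) = ⊕ of these = min[4, 3, 14, 22, 29] = 3.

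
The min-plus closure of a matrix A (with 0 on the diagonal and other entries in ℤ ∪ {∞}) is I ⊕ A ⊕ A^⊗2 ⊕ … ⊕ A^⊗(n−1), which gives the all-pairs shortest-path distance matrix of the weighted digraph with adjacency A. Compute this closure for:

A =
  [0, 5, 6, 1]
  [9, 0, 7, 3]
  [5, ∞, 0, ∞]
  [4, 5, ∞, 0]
Closure =
  [0, 5, 6, 1]
  [7, 0, 7, 3]
  [5, 10, 0, 6]
  [4, 5, 10, 0]

This is the Floyd-Warshall all-pairs shortest-path computation. For each intermediate vertex k = 0, 1, …, 3, update dist[i][j] ← min(dist[i][j], dist[i][k] + dist[k][j]). The final matrix gives, for each (i, j), the minimum total weight of any directed path from i to j (possibly empty when i = j).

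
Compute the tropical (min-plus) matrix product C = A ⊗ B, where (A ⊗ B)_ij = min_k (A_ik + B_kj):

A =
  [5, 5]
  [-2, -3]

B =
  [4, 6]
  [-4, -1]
A ⊗ B =
  [1, 4]
  [-7, -4]

Apply the min-plus product entry-by-entry:
  C[0][0] = min over k of (A[0][0] + B[0][0] = 5 + 4 = 9, A[0][1] + B[1][0] = 5 + -4 = 1) = 1 (attained at k = 1)
  C[0][1] = min over k of (A[0][0] + B[0][1] = 5 + 6 = 11, A[0][1] + B[1][1] = 5 + -1 = 4) = 4 (attained at k = 1)
  C[1][0] = min over k of (A[1][0] + B[0][0] = -2 + 4 = 2, A[1][1] + B[1][0] = -3 + -4 = -7) = -7 (attained at k = 1)
  C[1][1] = min over k of (A[1][0] + B[0][1] = -2 + 6 = 4, A[1][1] + B[1][1] = -3 + -1 = -4) = -4 (attained at k = 1)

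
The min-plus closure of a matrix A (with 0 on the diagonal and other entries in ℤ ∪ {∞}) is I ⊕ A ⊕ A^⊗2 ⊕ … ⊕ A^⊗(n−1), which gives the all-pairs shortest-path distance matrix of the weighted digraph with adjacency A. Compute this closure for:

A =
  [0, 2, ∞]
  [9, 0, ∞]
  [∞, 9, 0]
Closure =
  [0, 2, ∞]
  [9, 0, ∞]
  [18, 9, 0]

This is the Floyd-Warshall all-pairs shortest-path computation. For each intermediate vertex k = 0, 1, …, 2, update dist[i][j] ← min(dist[i][j], dist[i][k] + dist[k][j]). The final matrix gives, for each (i, j), the minimum total weight of any directed path from i to j (possibly empty when i = j).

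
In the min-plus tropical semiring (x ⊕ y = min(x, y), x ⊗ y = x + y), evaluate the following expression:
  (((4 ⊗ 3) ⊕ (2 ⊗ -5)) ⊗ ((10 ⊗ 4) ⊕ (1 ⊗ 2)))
(((4 ⊗ 3) ⊕ (2 ⊗ -5)) ⊗ ((10 ⊗ 4) ⊕ (1 ⊗ 2))) = 0

Expand innermost to outermost. Recall ⊕ takes the minimum of its arguments and ⊗ takes their sum. Working out the expression (((4 ⊗ 3) ⊕ (2 ⊗ -5)) ⊗ ((10 ⊗ 4) ⊕ (1 ⊗ 2))) gives 0.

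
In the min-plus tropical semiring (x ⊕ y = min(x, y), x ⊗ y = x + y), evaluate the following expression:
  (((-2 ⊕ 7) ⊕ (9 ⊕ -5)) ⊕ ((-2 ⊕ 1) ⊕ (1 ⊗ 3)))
(((-2 ⊕ 7) ⊕ (9 ⊕ -5)) ⊕ ((-2 ⊕ 1) ⊕ (1 ⊗ 3))) = -5

Expand innermost to outermost. Recall ⊕ takes the minimum of its arguments and ⊗ takes their sum. Working out the expression (((-2 ⊕ 7) ⊕ (9 ⊕ -5)) ⊕ ((-2 ⊕ 1) ⊕ (1 ⊗ 3))) gives -5.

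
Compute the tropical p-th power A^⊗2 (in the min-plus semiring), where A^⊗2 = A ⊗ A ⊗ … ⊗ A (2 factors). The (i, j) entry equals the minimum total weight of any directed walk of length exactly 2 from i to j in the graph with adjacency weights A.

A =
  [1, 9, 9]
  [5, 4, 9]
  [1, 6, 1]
A^⊗2 =
  [2, 10, 10]
  [6, 8, 10]
  [2, 7, 2]

Each entry (A^⊗2)_ij equals the minimum over all length-2 walks i = v_0 → v_1 → … → v_2 = j of Σ_t A[v_t][v_{t+1}]. For example, for (i, j) = (0, 2) we minimise over 3 possible intermediate vertex sequences; the minimum is 10, attained along the walk 0 → 0 → 2.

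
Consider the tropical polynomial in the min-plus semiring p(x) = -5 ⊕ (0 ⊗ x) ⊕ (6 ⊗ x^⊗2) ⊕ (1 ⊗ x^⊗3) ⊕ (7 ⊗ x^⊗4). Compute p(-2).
p(-2) = -5

A tropical monomial a ⊗ x^⊗i evaluates to a + i · x. Evaluating each term at x = -2:
  Term 0 contributes -5 + 0 · -2 = -5
  Term 1 contributes 0 + 1 · -2 = -2
  Term 2 contributes 6 + 2 · -2 = 2
  Term 3 contributes 1 + 3 · -2 = -5
  Term 4 contributes 7 + 4 · -2 = -1
p(-2) = ⊕ of these = min[-5, -2, 2, -5, -1] = -5.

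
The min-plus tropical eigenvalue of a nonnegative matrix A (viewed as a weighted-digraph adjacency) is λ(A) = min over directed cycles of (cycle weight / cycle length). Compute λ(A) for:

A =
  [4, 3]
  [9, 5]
λ(A) = 4

Enumerate directed cycles and compute their means (weight / length). Sample:
  cycle 0 → 0: weight = 4, length = 1, mean = 4/1 ≈ 4.000
  cycle 1 → 1: weight = 5, length = 1, mean = 5/1 ≈ 5.000
  cycle 0 → 1 → 0: weight = 12, length = 2, mean = 12/2 ≈ 6.000
  cycle 1 → 0 → 1: weight = 12, length = 2, mean = 12/2 ≈ 6.000
Minimum mean = 4.000, attained e.g. along the cycle 0 → 0 with weight 4 and length 1. So λ(A) = 4/1 = 4.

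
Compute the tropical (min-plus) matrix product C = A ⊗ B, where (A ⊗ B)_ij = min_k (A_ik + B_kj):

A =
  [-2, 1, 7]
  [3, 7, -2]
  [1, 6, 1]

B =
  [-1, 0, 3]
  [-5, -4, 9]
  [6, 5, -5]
A ⊗ B =
  [-4, -3, 1]
  [2, 3, -7]
  [0, 1, -4]

Apply the min-plus product entry-by-entry:
  C[0][0] = min over k of (A[0][0] + B[0][0] = -2 + -1 = -3, A[0][1] + B[1][0] = 1 + -5 = -4, A[0][2] + B[2][0] = 7 + 6 = 13) = -4 (attained at k = 1)
  C[0][1] = min over k of (A[0][0] + B[0][1] = -2 + 0 = -2, A[0][1] + B[1][1] = 1 + -4 = -3, A[0][2] + B[2][1] = 7 + 5 = 12) = -3 (attained at k = 1)
  C[0][2] = min over k of (A[0][0] + B[0][2] = -2 + 3 = 1, A[0][1] + B[1][2] = 1 + 9 = 10, A[0][2] + B[2][2] = 7 + -5 = 2) = 1 (attained at k = 0)
  C[1][0] = min over k of (A[1][0] + B[0][0] = 3 + -1 = 2, A[1][1] + B[1][0] = 7 + -5 = 2, A[1][2] + B[2][0] = -2 + 6 = 4) = 2 (attained at k = 0)
  C[1][1] = min over k of (A[1][0] + B[0][1] = 3 + 0 = 3, A[1][1] + B[1][1] = 7 + -4 = 3, A[1][2] + B[2][1] = -2 + 5 = 3) = 3 (attained at k = 0)
  C[1][2] = min over k of (A[1][0] + B[0][2] = 3 + 3 = 6, A[1][1] + B[1][2] = 7 + 9 = 16, A[1][2] + B[2][2] = -2 + -5 = -7) = -7 (attained at k = 2)
  C[2][0] = min over k of (A[2][0] + B[0][0] = 1 + -1 = 0, A[2][1] + B[1][0] = 6 + -5 = 1, A[2][2] + B[2][0] = 1 + 6 = 7) = 0 (attained at k = 0)
  C[2][1] = min over k of (A[2][0] + B[0][1] = 1 + 0 = 1, A[2][1] + B[1][1] = 6 + -4 = 2, A[2][2] + B[2][1] = 1 + 5 = 6) = 1 (attained at k = 0)
  C[2][2] = min over k of (A[2][0] + B[0][2] = 1 + 3 = 4, A[2][1] + B[1][2] = 6 + 9 = 15, A[2][2] + B[2][2] = 1 + -5 = -4) = -4 (attained at k = 2)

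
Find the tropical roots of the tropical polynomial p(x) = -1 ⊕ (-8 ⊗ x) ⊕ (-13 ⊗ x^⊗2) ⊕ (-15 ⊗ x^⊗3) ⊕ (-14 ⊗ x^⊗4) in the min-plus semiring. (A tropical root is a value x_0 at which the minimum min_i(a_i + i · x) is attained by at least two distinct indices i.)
Roots: {-1, 2, 5, 7}

Each tropical root is a break point of the lower envelope of the lines y = a_i + i · x (there are 5 lines, with slopes 0, 1, ..., 4). Only the lines that attain the minimum somewhere contribute to roots; other lines are dominated. Here the surviving (envelope) indices are i = 4, i = 3, i = 2, i = 1, i = 0.
Intersections between consecutive envelope lines give the roots: for adjacent envelope indices i < j the intersection is x = (a_i − a_j) / (j − i). Reading off the sorted break points: {-1, 2, 5, 7}.
Verification: at each break x_0, at least two indices attain the minimum of min_i(a_i + i · x_0).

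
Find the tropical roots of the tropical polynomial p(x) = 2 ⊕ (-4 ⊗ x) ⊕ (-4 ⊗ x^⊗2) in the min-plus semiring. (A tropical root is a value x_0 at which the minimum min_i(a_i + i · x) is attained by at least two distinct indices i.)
Roots: {0, 6}

Each tropical root is a break point of the lower envelope of the lines y = a_i + i · x (there are 3 lines, with slopes 0, 1, ..., 2). Only the lines that attain the minimum somewhere contribute to roots; other lines are dominated. Here the surviving (envelope) indices are i = 2, i = 1, i = 0.
Intersections between consecutive envelope lines give the roots: for adjacent envelope indices i < j the intersection is x = (a_i − a_j) / (j − i). Reading off the sorted break points: {0, 6}.
Verification: at each break x_0, at least two indices attain the minimum of min_i(a_i + i · x_0).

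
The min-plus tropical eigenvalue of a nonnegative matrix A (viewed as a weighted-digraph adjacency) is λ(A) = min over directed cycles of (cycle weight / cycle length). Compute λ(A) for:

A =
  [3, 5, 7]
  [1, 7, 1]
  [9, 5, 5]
λ(A) = 3

Enumerate directed cycles and compute their means (weight / length). Sample:
  cycle 0 → 0: weight = 3, length = 1, mean = 3/1 ≈ 3.000
  cycle 1 → 1: weight = 7, length = 1, mean = 7/1 ≈ 7.000
  cycle 2 → 2: weight = 5, length = 1, mean = 5/1 ≈ 5.000
  cycle 0 → 1 → 0: weight = 6, length = 2, mean = 6/2 ≈ 3.000
  cycle 0 → 2 → 0: weight = 16, length = 2, mean = 16/2 ≈ 8.000
  cycle 1 → 0 → 1: weight = 6, length = 2, mean = 6/2 ≈ 3.000
Minimum mean = 3.000, attained e.g. along the cycle 0 → 0 with weight 3 and length 1. So λ(A) = 3/1 = 3.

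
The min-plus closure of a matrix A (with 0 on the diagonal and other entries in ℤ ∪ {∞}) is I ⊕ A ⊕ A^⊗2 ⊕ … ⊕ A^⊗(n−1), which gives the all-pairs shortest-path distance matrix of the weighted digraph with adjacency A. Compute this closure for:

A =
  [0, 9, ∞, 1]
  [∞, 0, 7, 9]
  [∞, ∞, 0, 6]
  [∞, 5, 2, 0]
Closure =
  [0, 6, 3, 1]
  [∞, 0, 7, 9]
  [∞, 11, 0, 6]
  [∞, 5, 2, 0]

This is the Floyd-Warshall all-pairs shortest-path computation. For each intermediate vertex k = 0, 1, …, 3, update dist[i][j] ← min(dist[i][j], dist[i][k] + dist[k][j]). The final matrix gives, for each (i, j), the minimum total weight of any directed path from i to j (possibly empty when i = j).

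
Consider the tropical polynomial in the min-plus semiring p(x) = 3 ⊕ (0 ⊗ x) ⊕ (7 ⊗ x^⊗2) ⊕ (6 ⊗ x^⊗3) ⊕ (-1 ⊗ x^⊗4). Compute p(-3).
p(-3) = -13

A tropical monomial a ⊗ x^⊗i evaluates to a + i · x. Evaluating each term at x = -3:
  Term 0 contributes 3 + 0 · -3 = 3
  Term 1 contributes 0 + 1 · -3 = -3
  Term 2 contributes 7 + 2 · -3 = 1
  Term 3 contributes 6 + 3 · -3 = -3
  Term 4 contributes -1 + 4 · -3 = -13
p(-3) = ⊕ of these = min[3, -3, 1, -3, -13] = -13.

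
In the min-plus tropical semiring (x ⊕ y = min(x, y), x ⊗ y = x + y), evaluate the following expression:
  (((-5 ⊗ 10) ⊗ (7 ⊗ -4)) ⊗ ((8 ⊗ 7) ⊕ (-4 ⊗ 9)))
(((-5 ⊗ 10) ⊗ (7 ⊗ -4)) ⊗ ((8 ⊗ 7) ⊕ (-4 ⊗ 9))) = 13

Expand innermost to outermost. Recall ⊕ takes the minimum of its arguments and ⊗ takes their sum. Working out the expression (((-5 ⊗ 10) ⊗ (7 ⊗ -4)) ⊗ ((8 ⊗ 7) ⊕ (-4 ⊗ 9))) gives 13.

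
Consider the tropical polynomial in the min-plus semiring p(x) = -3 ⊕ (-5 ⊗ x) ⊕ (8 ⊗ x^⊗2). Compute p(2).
p(2) = -3

A tropical monomial a ⊗ x^⊗i evaluates to a + i · x. Evaluating each term at x = 2:
  Term 0 contributes -3 + 0 · 2 = -3
  Term 1 contributes -5 + 1 · 2 = -3
  Term 2 contributes 8 + 2 · 2 = 12
p(2) = ⊕ of these = min[-3, -3, 12] = -3.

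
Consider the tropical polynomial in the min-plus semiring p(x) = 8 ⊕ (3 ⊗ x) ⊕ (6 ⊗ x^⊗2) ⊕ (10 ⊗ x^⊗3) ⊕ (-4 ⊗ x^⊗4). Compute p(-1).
p(-1) = -8

A tropical monomial a ⊗ x^⊗i evaluates to a + i · x. Evaluating each term at x = -1:
  Term 0 contributes 8 + 0 · -1 = 8
  Term 1 contributes 3 + 1 · -1 = 2
  Term 2 contributes 6 + 2 · -1 = 4
  Term 3 contributes 10 + 3 · -1 = 7
  Term 4 contributes -4 + 4 · -1 = -8
p(-1) = ⊕ of these = min[8, 2, 4, 7, -8] = -8.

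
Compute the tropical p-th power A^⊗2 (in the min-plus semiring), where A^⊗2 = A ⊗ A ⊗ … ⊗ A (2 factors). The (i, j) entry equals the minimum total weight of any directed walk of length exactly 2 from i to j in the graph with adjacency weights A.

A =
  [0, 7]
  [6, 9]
A^⊗2 =
  [0, 7]
  [6, 13]

Each entry (A^⊗2)_ij equals the minimum over all length-2 walks i = v_0 → v_1 → … → v_2 = j of Σ_t A[v_t][v_{t+1}]. For example, for (i, j) = (0, 1) we minimise over 2 possible intermediate vertex sequences; the minimum is 7, attained along the walk 0 → 0 → 1.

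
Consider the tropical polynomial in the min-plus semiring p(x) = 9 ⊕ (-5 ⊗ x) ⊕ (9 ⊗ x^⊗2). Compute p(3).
p(3) = -2

A tropical monomial a ⊗ x^⊗i evaluates to a + i · x. Evaluating each term at x = 3:
  Term 0 contributes 9 + 0 · 3 = 9
  Term 1 contributes -5 + 1 · 3 = -2
  Term 2 contributes 9 + 2 · 3 = 15
p(3) = ⊕ of these = min[9, -2, 15] = -2.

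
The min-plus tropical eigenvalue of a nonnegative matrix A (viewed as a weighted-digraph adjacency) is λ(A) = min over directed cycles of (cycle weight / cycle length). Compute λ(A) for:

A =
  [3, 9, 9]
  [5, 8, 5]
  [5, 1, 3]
λ(A) = 3

Enumerate directed cycles and compute their means (weight / length). Sample:
  cycle 0 → 0: weight = 3, length = 1, mean = 3/1 ≈ 3.000
  cycle 1 → 1: weight = 8, length = 1, mean = 8/1 ≈ 8.000
  cycle 2 → 2: weight = 3, length = 1, mean = 3/1 ≈ 3.000
  cycle 0 → 1 → 0: weight = 14, length = 2, mean = 14/2 ≈ 7.000
  cycle 0 → 2 → 0: weight = 14, length = 2, mean = 14/2 ≈ 7.000
  cycle 1 → 0 → 1: weight = 14, length = 2, mean = 14/2 ≈ 7.000
Minimum mean = 3.000, attained e.g. along the cycle 0 → 0 with weight 3 and length 1. So λ(A) = 3/1 = 3.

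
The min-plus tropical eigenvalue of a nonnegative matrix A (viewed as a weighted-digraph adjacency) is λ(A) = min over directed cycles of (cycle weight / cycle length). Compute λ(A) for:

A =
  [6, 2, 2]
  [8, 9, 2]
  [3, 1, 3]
λ(A) = 3/2

Enumerate directed cycles and compute their means (weight / length). Sample:
  cycle 0 → 0: weight = 6, length = 1, mean = 6/1 ≈ 6.000
  cycle 1 → 1: weight = 9, length = 1, mean = 9/1 ≈ 9.000
  cycle 2 → 2: weight = 3, length = 1, mean = 3/1 ≈ 3.000
  cycle 0 → 1 → 0: weight = 10, length = 2, mean = 10/2 ≈ 5.000
  cycle 0 → 2 → 0: weight = 5, length = 2, mean = 5/2 ≈ 2.500
  cycle 1 → 0 → 1: weight = 10, length = 2, mean = 10/2 ≈ 5.000
Minimum mean = 1.500, attained e.g. along the cycle 1 → 2 → 1 with weight 3 and length 2. So λ(A) = 3/2 = 3/2.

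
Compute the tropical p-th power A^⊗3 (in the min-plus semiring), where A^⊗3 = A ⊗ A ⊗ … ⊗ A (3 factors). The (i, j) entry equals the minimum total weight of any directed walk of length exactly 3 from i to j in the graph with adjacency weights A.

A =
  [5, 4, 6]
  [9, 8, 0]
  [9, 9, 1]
A^⊗3 =
  [13, 13, 5]
  [10, 10, 2]
  [11, 11, 3]

Each entry (A^⊗3)_ij equals the minimum over all length-3 walks i = v_0 → v_1 → … → v_3 = j of Σ_t A[v_t][v_{t+1}]. For example, for (i, j) = (0, 2) we minimise over 9 possible intermediate vertex sequences; the minimum is 5, attained along the walk 0 → 1 → 2 → 2.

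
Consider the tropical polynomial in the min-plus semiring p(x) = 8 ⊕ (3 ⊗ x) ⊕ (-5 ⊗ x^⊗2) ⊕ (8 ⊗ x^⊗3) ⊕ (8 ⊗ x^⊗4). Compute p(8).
p(8) = 8

A tropical monomial a ⊗ x^⊗i evaluates to a + i · x. Evaluating each term at x = 8:
  Term 0 contributes 8 + 0 · 8 = 8
  Term 1 contributes 3 + 1 · 8 = 11
  Term 2 contributes -5 + 2 · 8 = 11
  Term 3 contributes 8 + 3 · 8 = 32
  Term 4 contributes 8 + 4 · 8 = 40
p(8) = ⊕ of these = min[8, 11, 11, 32, 40] = 8.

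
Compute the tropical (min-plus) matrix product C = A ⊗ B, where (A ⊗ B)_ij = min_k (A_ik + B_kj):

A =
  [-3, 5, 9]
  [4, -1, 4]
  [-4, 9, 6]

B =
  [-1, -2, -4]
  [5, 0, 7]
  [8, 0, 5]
A ⊗ B =
  [-4, -5, -7]
  [3, -1, 0]
  [-5, -6, -8]

Apply the min-plus product entry-by-entry:
  C[0][0] = min over k of (A[0][0] + B[0][0] = -3 + -1 = -4, A[0][1] + B[1][0] = 5 + 5 = 10, A[0][2] + B[2][0] = 9 + 8 = 17) = -4 (attained at k = 0)
  C[0][1] = min over k of (A[0][0] + B[0][1] = -3 + -2 = -5, A[0][1] + B[1][1] = 5 + 0 = 5, A[0][2] + B[2][1] = 9 + 0 = 9) = -5 (attained at k = 0)
  C[0][2] = min over k of (A[0][0] + B[0][2] = -3 + -4 = -7, A[0][1] + B[1][2] = 5 + 7 = 12, A[0][2] + B[2][2] = 9 + 5 = 14) = -7 (attained at k = 0)
  C[1][0] = min over k of (A[1][0] + B[0][0] = 4 + -1 = 3, A[1][1] + B[1][0] = -1 + 5 = 4, A[1][2] + B[2][0] = 4 + 8 = 12) = 3 (attained at k = 0)
  C[1][1] = min over k of (A[1][0] + B[0][1] = 4 + -2 = 2, A[1][1] + B[1][1] = -1 + 0 = -1, A[1][2] + B[2][1] = 4 + 0 = 4) = -1 (attained at k = 1)
  C[1][2] = min over k of (A[1][0] + B[0][2] = 4 + -4 = 0, A[1][1] + B[1][2] = -1 + 7 = 6, A[1][2] + B[2][2] = 4 + 5 = 9) = 0 (attained at k = 0)
  C[2][0] = min over k of (A[2][0] + B[0][0] = -4 + -1 = -5, A[2][1] + B[1][0] = 9 + 5 = 14, A[2][2] + B[2][0] = 6 + 8 = 14) = -5 (attained at k = 0)
  C[2][1] = min over k of (A[2][0] + B[0][1] = -4 + -2 = -6, A[2][1] + B[1][1] = 9 + 0 = 9, A[2][2] + B[2][1] = 6 + 0 = 6) = -6 (attained at k = 0)
  C[2][2] = min over k of (A[2][0] + B[0][2] = -4 + -4 = -8, A[2][1] + B[1][2] = 9 + 7 = 16, A[2][2] + B[2][2] = 6 + 5 = 11) = -8 (attained at k = 0)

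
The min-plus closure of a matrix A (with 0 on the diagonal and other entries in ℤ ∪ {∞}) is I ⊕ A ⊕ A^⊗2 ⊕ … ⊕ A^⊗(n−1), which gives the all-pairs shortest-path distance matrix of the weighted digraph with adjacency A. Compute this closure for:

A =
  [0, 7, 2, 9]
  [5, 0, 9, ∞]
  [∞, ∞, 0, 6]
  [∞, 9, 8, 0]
Closure =
  [0, 7, 2, 8]
  [5, 0, 7, 13]
  [20, 15, 0, 6]
  [14, 9, 8, 0]

This is the Floyd-Warshall all-pairs shortest-path computation. For each intermediate vertex k = 0, 1, …, 3, update dist[i][j] ← min(dist[i][j], dist[i][k] + dist[k][j]). The final matrix gives, for each (i, j), the minimum total weight of any directed path from i to j (possibly empty when i = j).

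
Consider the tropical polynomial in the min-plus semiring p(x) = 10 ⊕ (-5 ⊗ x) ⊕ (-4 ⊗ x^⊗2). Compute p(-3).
p(-3) = -10

A tropical monomial a ⊗ x^⊗i evaluates to a + i · x. Evaluating each term at x = -3:
  Term 0 contributes 10 + 0 · -3 = 10
  Term 1 contributes -5 + 1 · -3 = -8
  Term 2 contributes -4 + 2 · -3 = -10
p(-3) = ⊕ of these = min[10, -8, -10] = -10.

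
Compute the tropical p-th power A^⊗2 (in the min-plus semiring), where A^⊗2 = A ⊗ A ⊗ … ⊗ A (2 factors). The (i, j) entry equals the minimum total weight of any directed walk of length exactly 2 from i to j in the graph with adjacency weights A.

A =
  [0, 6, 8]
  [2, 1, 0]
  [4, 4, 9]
A^⊗2 =
  [0, 6, 6]
  [2, 2, 1]
  [4, 5, 4]

Each entry (A^⊗2)_ij equals the minimum over all length-2 walks i = v_0 → v_1 → … → v_2 = j of Σ_t A[v_t][v_{t+1}]. For example, for (i, j) = (0, 2) we minimise over 3 possible intermediate vertex sequences; the minimum is 6, attained along the walk 0 → 1 → 2.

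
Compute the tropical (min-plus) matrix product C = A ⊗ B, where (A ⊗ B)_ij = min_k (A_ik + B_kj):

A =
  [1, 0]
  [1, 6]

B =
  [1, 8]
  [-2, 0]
A ⊗ B =
  [-2, 0]
  [2, 6]

Apply the min-plus product entry-by-entry:
  C[0][0] = min over k of (A[0][0] + B[0][0] = 1 + 1 = 2, A[0][1] + B[1][0] = 0 + -2 = -2) = -2 (attained at k = 1)
  C[0][1] = min over k of (A[0][0] + B[0][1] = 1 + 8 = 9, A[0][1] + B[1][1] = 0 + 0 = 0) = 0 (attained at k = 1)
  C[1][0] = min over k of (A[1][0] + B[0][0] = 1 + 1 = 2, A[1][1] + B[1][0] = 6 + -2 = 4) = 2 (attained at k = 0)
  C[1][1] = min over k of (A[1][0] + B[0][1] = 1 + 8 = 9, A[1][1] + B[1][1] = 6 + 0 = 6) = 6 (attained at k = 1)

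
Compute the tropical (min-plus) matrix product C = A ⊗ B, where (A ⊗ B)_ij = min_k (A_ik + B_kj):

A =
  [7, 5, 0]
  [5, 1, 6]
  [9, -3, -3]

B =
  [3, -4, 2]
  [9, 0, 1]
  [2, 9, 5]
A ⊗ B =
  [2, 3, 5]
  [8, 1, 2]
  [-1, -3, -2]

Apply the min-plus product entry-by-entry:
  C[0][0] = min over k of (A[0][0] + B[0][0] = 7 + 3 = 10, A[0][1] + B[1][0] = 5 + 9 = 14, A[0][2] + B[2][0] = 0 + 2 = 2) = 2 (attained at k = 2)
  C[0][1] = min over k of (A[0][0] + B[0][1] = 7 + -4 = 3, A[0][1] + B[1][1] = 5 + 0 = 5, A[0][2] + B[2][1] = 0 + 9 = 9) = 3 (attained at k = 0)
  C[0][2] = min over k of (A[0][0] + B[0][2] = 7 + 2 = 9, A[0][1] + B[1][2] = 5 + 1 = 6, A[0][2] + B[2][2] = 0 + 5 = 5) = 5 (attained at k = 2)
  C[1][0] = min over k of (A[1][0] + B[0][0] = 5 + 3 = 8, A[1][1] + B[1][0] = 1 + 9 = 10, A[1][2] + B[2][0] = 6 + 2 = 8) = 8 (attained at k = 0)
  C[1][1] = min over k of (A[1][0] + B[0][1] = 5 + -4 = 1, A[1][1] + B[1][1] = 1 + 0 = 1, A[1][2] + B[2][1] = 6 + 9 = 15) = 1 (attained at k = 0)
  C[1][2] = min over k of (A[1][0] + B[0][2] = 5 + 2 = 7, A[1][1] + B[1][2] = 1 + 1 = 2, A[1][2] + B[2][2] = 6 + 5 = 11) = 2 (attained at k = 1)
  C[2][0] = min over k of (A[2][0] + B[0][0] = 9 + 3 = 12, A[2][1] + B[1][0] = -3 + 9 = 6, A[2][2] + B[2][0] = -3 + 2 = -1) = -1 (attained at k = 2)
  C[2][1] = min over k of (A[2][0] + B[0][1] = 9 + -4 = 5, A[2][1] + B[1][1] = -3 + 0 = -3, A[2][2] + B[2][1] = -3 + 9 = 6) = -3 (attained at k = 1)
  C[2][2] = min over k of (A[2][0] + B[0][2] = 9 + 2 = 11, A[2][1] + B[1][2] = -3 + 1 = -2, A[2][2] + B[2][2] = -3 + 5 = 2) = -2 (attained at k = 1)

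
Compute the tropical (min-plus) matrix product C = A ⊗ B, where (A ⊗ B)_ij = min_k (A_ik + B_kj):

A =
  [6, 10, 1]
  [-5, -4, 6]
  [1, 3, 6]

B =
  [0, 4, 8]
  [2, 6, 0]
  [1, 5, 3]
A ⊗ B =
  [2, 6, 4]
  [-5, -1, -4]
  [1, 5, 3]

Apply the min-plus product entry-by-entry:
  C[0][0] = min over k of (A[0][0] + B[0][0] = 6 + 0 = 6, A[0][1] + B[1][0] = 10 + 2 = 12, A[0][2] + B[2][0] = 1 + 1 = 2) = 2 (attained at k = 2)
  C[0][1] = min over k of (A[0][0] + B[0][1] = 6 + 4 = 10, A[0][1] + B[1][1] = 10 + 6 = 16, A[0][2] + B[2][1] = 1 + 5 = 6) = 6 (attained at k = 2)
  C[0][2] = min over k of (A[0][0] + B[0][2] = 6 + 8 = 14, A[0][1] + B[1][2] = 10 + 0 = 10, A[0][2] + B[2][2] = 1 + 3 = 4) = 4 (attained at k = 2)
  C[1][0] = min over k of (A[1][0] + B[0][0] = -5 + 0 = -5, A[1][1] + B[1][0] = -4 + 2 = -2, A[1][2] + B[2][0] = 6 + 1 = 7) = -5 (attained at k = 0)
  C[1][1] = min over k of (A[1][0] + B[0][1] = -5 + 4 = -1, A[1][1] + B[1][1] = -4 + 6 = 2, A[1][2] + B[2][1] = 6 + 5 = 11) = -1 (attained at k = 0)
  C[1][2] = min over k of (A[1][0] + B[0][2] = -5 + 8 = 3, A[1][1] + B[1][2] = -4 + 0 = -4, A[1][2] + B[2][2] = 6 + 3 = 9) = -4 (attained at k = 1)
  C[2][0] = min over k of (A[2][0] + B[0][0] = 1 + 0 = 1, A[2][1] + B[1][0] = 3 + 2 = 5, A[2][2] + B[2][0] = 6 + 1 = 7) = 1 (attained at k = 0)
  C[2][1] = min over k of (A[2][0] + B[0][1] = 1 + 4 = 5, A[2][1] + B[1][1] = 3 + 6 = 9, A[2][2] + B[2][1] = 6 + 5 = 11) = 5 (attained at k = 0)
  C[2][2] = min over k of (A[2][0] + B[0][2] = 1 + 8 = 9, A[2][1] + B[1][2] = 3 + 0 = 3, A[2][2] + B[2][2] = 6 + 3 = 9) = 3 (attained at k = 1)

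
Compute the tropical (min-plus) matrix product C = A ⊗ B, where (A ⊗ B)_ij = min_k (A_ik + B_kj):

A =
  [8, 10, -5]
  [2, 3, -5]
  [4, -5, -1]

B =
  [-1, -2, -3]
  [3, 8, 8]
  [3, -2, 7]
A ⊗ B =
  [-2, -7, 2]
  [-2, -7, -1]
  [-2, -3, 1]

Apply the min-plus product entry-by-entry:
  C[0][0] = min over k of (A[0][0] + B[0][0] = 8 + -1 = 7, A[0][1] + B[1][0] = 10 + 3 = 13, A[0][2] + B[2][0] = -5 + 3 = -2) = -2 (attained at k = 2)
  C[0][1] = min over k of (A[0][0] + B[0][1] = 8 + -2 = 6, A[0][1] + B[1][1] = 10 + 8 = 18, A[0][2] + B[2][1] = -5 + -2 = -7) = -7 (attained at k = 2)
  C[0][2] = min over k of (A[0][0] + B[0][2] = 8 + -3 = 5, A[0][1] + B[1][2] = 10 + 8 = 18, A[0][2] + B[2][2] = -5 + 7 = 2) = 2 (attained at k = 2)
  C[1][0] = min over k of (A[1][0] + B[0][0] = 2 + -1 = 1, A[1][1] + B[1][0] = 3 + 3 = 6, A[1][2] + B[2][0] = -5 + 3 = -2) = -2 (attained at k = 2)
  C[1][1] = min over k of (A[1][0] + B[0][1] = 2 + -2 = 0, A[1][1] + B[1][1] = 3 + 8 = 11, A[1][2] + B[2][1] = -5 + -2 = -7) = -7 (attained at k = 2)
  C[1][2] = min over k of (A[1][0] + B[0][2] = 2 + -3 = -1, A[1][1] + B[1][2] = 3 + 8 = 11, A[1][2] + B[2][2] = -5 + 7 = 2) = -1 (attained at k = 0)
  C[2][0] = min over k of (A[2][0] + B[0][0] = 4 + -1 = 3, A[2][1] + B[1][0] = -5 + 3 = -2, A[2][2] + B[2][0] = -1 + 3 = 2) = -2 (attained at k = 1)
  C[2][1] = min over k of (A[2][0] + B[0][1] = 4 + -2 = 2, A[2][1] + B[1][1] = -5 + 8 = 3, A[2][2] + B[2][1] = -1 + -2 = -3) = -3 (attained at k = 2)
  C[2][2] = min over k of (A[2][0] + B[0][2] = 4 + -3 = 1, A[2][1] + B[1][2] = -5 + 8 = 3, A[2][2] + B[2][2] = -1 + 7 = 6) = 1 (attained at k = 0)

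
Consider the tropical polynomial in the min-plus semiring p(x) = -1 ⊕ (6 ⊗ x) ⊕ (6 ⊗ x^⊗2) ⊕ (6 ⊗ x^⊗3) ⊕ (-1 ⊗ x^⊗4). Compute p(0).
p(0) = -1

A tropical monomial a ⊗ x^⊗i evaluates to a + i · x. Evaluating each term at x = 0:
  Term 0 contributes -1 + 0 · 0 = -1
  Term 1 contributes 6 + 1 · 0 = 6
  Term 2 contributes 6 + 2 · 0 = 6
  Term 3 contributes 6 + 3 · 0 = 6
  Term 4 contributes -1 + 4 · 0 = -1
p(0) = ⊕ of these = min[-1, 6, 6, 6, -1] = -1.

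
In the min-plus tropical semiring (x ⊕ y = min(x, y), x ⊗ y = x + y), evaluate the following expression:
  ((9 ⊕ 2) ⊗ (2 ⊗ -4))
((9 ⊕ 2) ⊗ (2 ⊗ -4)) = 0

Expand innermost to outermost. Recall ⊕ takes the minimum of its arguments and ⊗ takes their sum. Working out the expression ((9 ⊕ 2) ⊗ (2 ⊗ -4)) gives 0.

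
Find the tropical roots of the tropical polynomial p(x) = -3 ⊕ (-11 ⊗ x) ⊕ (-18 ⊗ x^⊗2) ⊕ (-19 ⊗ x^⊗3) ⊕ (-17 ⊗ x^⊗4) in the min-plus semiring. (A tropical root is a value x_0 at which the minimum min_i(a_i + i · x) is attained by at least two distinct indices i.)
Roots: {-2, 1, 7, 8}

Each tropical root is a break point of the lower envelope of the lines y = a_i + i · x (there are 5 lines, with slopes 0, 1, ..., 4). Only the lines that attain the minimum somewhere contribute to roots; other lines are dominated. Here the surviving (envelope) indices are i = 4, i = 3, i = 2, i = 1, i = 0.
Intersections between consecutive envelope lines give the roots: for adjacent envelope indices i < j the intersection is x = (a_i − a_j) / (j − i). Reading off the sorted break points: {-2, 1, 7, 8}.
Verification: at each break x_0, at least two indices attain the minimum of min_i(a_i + i · x_0).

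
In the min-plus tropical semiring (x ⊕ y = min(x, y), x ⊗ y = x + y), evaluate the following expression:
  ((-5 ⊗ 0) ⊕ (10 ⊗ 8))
((-5 ⊗ 0) ⊕ (10 ⊗ 8)) = -5

Expand innermost to outermost. Recall ⊕ takes the minimum of its arguments and ⊗ takes their sum. Working out the expression ((-5 ⊗ 0) ⊕ (10 ⊗ 8)) gives -5.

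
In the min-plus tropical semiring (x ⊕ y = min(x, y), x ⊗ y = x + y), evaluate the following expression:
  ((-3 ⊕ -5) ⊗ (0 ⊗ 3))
((-3 ⊕ -5) ⊗ (0 ⊗ 3)) = -2

Expand innermost to outermost. Recall ⊕ takes the minimum of its arguments and ⊗ takes their sum. Working out the expression ((-3 ⊕ -5) ⊗ (0 ⊗ 3)) gives -2.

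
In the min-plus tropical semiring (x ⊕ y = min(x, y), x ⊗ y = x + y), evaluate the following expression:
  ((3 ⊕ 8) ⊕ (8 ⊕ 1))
((3 ⊕ 8) ⊕ (8 ⊕ 1)) = 1

Expand innermost to outermost. Recall ⊕ takes the minimum of its arguments and ⊗ takes their sum. Working out the expression ((3 ⊕ 8) ⊕ (8 ⊕ 1)) gives 1.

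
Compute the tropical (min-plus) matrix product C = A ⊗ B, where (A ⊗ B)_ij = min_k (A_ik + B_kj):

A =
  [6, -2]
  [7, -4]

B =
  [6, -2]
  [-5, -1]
A ⊗ B =
  [-7, -3]
  [-9, -5]

Apply the min-plus product entry-by-entry:
  C[0][0] = min over k of (A[0][0] + B[0][0] = 6 + 6 = 12, A[0][1] + B[1][0] = -2 + -5 = -7) = -7 (attained at k = 1)
  C[0][1] = min over k of (A[0][0] + B[0][1] = 6 + -2 = 4, A[0][1] + B[1][1] = -2 + -1 = -3) = -3 (attained at k = 1)
  C[1][0] = min over k of (A[1][0] + B[0][0] = 7 + 6 = 13, A[1][1] + B[1][0] = -4 + -5 = -9) = -9 (attained at k = 1)
  C[1][1] = min over k of (A[1][0] + B[0][1] = 7 + -2 = 5, A[1][1] + B[1][1] = -4 + -1 = -5) = -5 (attained at k = 1)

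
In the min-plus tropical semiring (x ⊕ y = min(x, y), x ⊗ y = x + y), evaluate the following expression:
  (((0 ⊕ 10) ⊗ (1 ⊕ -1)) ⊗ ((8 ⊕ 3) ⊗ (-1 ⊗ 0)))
(((0 ⊕ 10) ⊗ (1 ⊕ -1)) ⊗ ((8 ⊕ 3) ⊗ (-1 ⊗ 0))) = 1

Expand innermost to outermost. Recall ⊕ takes the minimum of its arguments and ⊗ takes their sum. Working out the expression (((0 ⊕ 10) ⊗ (1 ⊕ -1)) ⊗ ((8 ⊕ 3) ⊗ (-1 ⊗ 0))) gives 1.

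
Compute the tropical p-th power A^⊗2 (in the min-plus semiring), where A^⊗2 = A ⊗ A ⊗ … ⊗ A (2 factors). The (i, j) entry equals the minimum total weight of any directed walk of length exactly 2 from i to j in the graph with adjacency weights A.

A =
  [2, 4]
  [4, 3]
A^⊗2 =
  [4, 6]
  [6, 6]

Each entry (A^⊗2)_ij equals the minimum over all length-2 walks i = v_0 → v_1 → … → v_2 = j of Σ_t A[v_t][v_{t+1}]. For example, for (i, j) = (0, 1) we minimise over 2 possible intermediate vertex sequences; the minimum is 6, attained along the walk 0 → 0 → 1.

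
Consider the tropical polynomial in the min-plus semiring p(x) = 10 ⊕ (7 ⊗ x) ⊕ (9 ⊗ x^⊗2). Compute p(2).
p(2) = 9

A tropical monomial a ⊗ x^⊗i evaluates to a + i · x. Evaluating each term at x = 2:
  Term 0 contributes 10 + 0 · 2 = 10
  Term 1 contributes 7 + 1 · 2 = 9
  Term 2 contributes 9 + 2 · 2 = 13
p(2) = ⊕ of these = min[10, 9, 13] = 9.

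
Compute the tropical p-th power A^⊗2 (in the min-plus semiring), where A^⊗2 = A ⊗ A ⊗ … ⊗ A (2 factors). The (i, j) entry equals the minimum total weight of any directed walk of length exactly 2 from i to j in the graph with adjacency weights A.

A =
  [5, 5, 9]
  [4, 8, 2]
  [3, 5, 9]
A^⊗2 =
  [9, 10, 7]
  [5, 7, 10]
  [8, 8, 7]

Each entry (A^⊗2)_ij equals the minimum over all length-2 walks i = v_0 → v_1 → … → v_2 = j of Σ_t A[v_t][v_{t+1}]. For example, for (i, j) = (0, 2) we minimise over 3 possible intermediate vertex sequences; the minimum is 7, attained along the walk 0 → 1 → 2.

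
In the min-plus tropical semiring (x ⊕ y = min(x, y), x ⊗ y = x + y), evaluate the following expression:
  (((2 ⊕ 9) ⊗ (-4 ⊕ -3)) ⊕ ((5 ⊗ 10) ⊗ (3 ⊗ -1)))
(((2 ⊕ 9) ⊗ (-4 ⊕ -3)) ⊕ ((5 ⊗ 10) ⊗ (3 ⊗ -1))) = -2

Expand innermost to outermost. Recall ⊕ takes the minimum of its arguments and ⊗ takes their sum. Working out the expression (((2 ⊕ 9) ⊗ (-4 ⊕ -3)) ⊕ ((5 ⊗ 10) ⊗ (3 ⊗ -1))) gives -2.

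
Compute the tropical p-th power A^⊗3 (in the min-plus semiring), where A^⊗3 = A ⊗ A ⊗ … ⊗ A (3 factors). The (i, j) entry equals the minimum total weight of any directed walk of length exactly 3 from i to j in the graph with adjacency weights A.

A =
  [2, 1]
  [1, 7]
A^⊗3 =
  [4, 3]
  [3, 4]

Each entry (A^⊗3)_ij equals the minimum over all length-3 walks i = v_0 → v_1 → … → v_3 = j of Σ_t A[v_t][v_{t+1}]. For example, for (i, j) = (0, 1) we minimise over 4 possible intermediate vertex sequences; the minimum is 3, attained along the walk 0 → 1 → 0 → 1.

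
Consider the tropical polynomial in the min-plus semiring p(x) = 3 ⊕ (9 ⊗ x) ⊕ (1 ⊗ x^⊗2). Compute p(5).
p(5) = 3

A tropical monomial a ⊗ x^⊗i evaluates to a + i · x. Evaluating each term at x = 5:
  Term 0 contributes 3 + 0 · 5 = 3
  Term 1 contributes 9 + 1 · 5 = 14
  Term 2 contributes 1 + 2 · 5 = 11
p(5) = ⊕ of these = min[3, 14, 11] = 3.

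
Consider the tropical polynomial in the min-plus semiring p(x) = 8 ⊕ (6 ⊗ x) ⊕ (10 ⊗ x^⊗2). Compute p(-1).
p(-1) = 5

A tropical monomial a ⊗ x^⊗i evaluates to a + i · x. Evaluating each term at x = -1:
  Term 0 contributes 8 + 0 · -1 = 8
  Term 1 contributes 6 + 1 · -1 = 5
  Term 2 contributes 10 + 2 · -1 = 8
p(-1) = ⊕ of these = min[8, 5, 8] = 5.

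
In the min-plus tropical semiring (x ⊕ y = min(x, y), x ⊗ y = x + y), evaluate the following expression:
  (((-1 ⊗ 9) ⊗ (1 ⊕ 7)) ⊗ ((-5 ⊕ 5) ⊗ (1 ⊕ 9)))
(((-1 ⊗ 9) ⊗ (1 ⊕ 7)) ⊗ ((-5 ⊕ 5) ⊗ (1 ⊕ 9))) = 5

Expand innermost to outermost. Recall ⊕ takes the minimum of its arguments and ⊗ takes their sum. Working out the expression (((-1 ⊗ 9) ⊗ (1 ⊕ 7)) ⊗ ((-5 ⊕ 5) ⊗ (1 ⊕ 9))) gives 5.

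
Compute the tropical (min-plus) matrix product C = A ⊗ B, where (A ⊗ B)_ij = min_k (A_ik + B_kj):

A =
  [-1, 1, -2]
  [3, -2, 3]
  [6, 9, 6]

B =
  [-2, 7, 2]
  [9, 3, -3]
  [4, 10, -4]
A ⊗ B =
  [-3, 4, -6]
  [1, 1, -5]
  [4, 12, 2]

Apply the min-plus product entry-by-entry:
  C[0][0] = min over k of (A[0][0] + B[0][0] = -1 + -2 = -3, A[0][1] + B[1][0] = 1 + 9 = 10, A[0][2] + B[2][0] = -2 + 4 = 2) = -3 (attained at k = 0)
  C[0][1] = min over k of (A[0][0] + B[0][1] = -1 + 7 = 6, A[0][1] + B[1][1] = 1 + 3 = 4, A[0][2] + B[2][1] = -2 + 10 = 8) = 4 (attained at k = 1)
  C[0][2] = min over k of (A[0][0] + B[0][2] = -1 + 2 = 1, A[0][1] + B[1][2] = 1 + -3 = -2, A[0][2] + B[2][2] = -2 + -4 = -6) = -6 (attained at k = 2)
  C[1][0] = min over k of (A[1][0] + B[0][0] = 3 + -2 = 1, A[1][1] + B[1][0] = -2 + 9 = 7, A[1][2] + B[2][0] = 3 + 4 = 7) = 1 (attained at k = 0)
  C[1][1] = min over k of (A[1][0] + B[0][1] = 3 + 7 = 10, A[1][1] + B[1][1] = -2 + 3 = 1, A[1][2] + B[2][1] = 3 + 10 = 13) = 1 (attained at k = 1)
  C[1][2] = min over k of (A[1][0] + B[0][2] = 3 + 2 = 5, A[1][1] + B[1][2] = -2 + -3 = -5, A[1][2] + B[2][2] = 3 + -4 = -1) = -5 (attained at k = 1)
  C[2][0] = min over k of (A[2][0] + B[0][0] = 6 + -2 = 4, A[2][1] + B[1][0] = 9 + 9 = 18, A[2][2] + B[2][0] = 6 + 4 = 10) = 4 (attained at k = 0)
  C[2][1] = min over k of (A[2][0] + B[0][1] = 6 + 7 = 13, A[2][1] + B[1][1] = 9 + 3 = 12, A[2][2] + B[2][1] = 6 + 10 = 16) = 12 (attained at k = 1)
  C[2][2] = min over k of (A[2][0] + B[0][2] = 6 + 2 = 8, A[2][1] + B[1][2] = 9 + -3 = 6, A[2][2] + B[2][2] = 6 + -4 = 2) = 2 (attained at k = 2)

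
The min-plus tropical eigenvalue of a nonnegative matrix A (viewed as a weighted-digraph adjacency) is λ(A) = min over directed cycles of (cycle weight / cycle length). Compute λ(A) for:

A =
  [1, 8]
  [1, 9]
λ(A) = 1

Enumerate directed cycles and compute their means (weight / length). Sample:
  cycle 0 → 0: weight = 1, length = 1, mean = 1/1 ≈ 1.000
  cycle 1 → 1: weight = 9, length = 1, mean = 9/1 ≈ 9.000
  cycle 0 → 1 → 0: weight = 9, length = 2, mean = 9/2 ≈ 4.500
  cycle 1 → 0 → 1: weight = 9, length = 2, mean = 9/2 ≈ 4.500
Minimum mean = 1.000, attained e.g. along the cycle 0 → 0 with weight 1 and length 1. So λ(A) = 1/1 = 1.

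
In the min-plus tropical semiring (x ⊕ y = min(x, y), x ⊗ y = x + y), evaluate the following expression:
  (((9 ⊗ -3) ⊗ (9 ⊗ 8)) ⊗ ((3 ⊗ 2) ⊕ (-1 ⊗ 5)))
(((9 ⊗ -3) ⊗ (9 ⊗ 8)) ⊗ ((3 ⊗ 2) ⊕ (-1 ⊗ 5))) = 27

Expand innermost to outermost. Recall ⊕ takes the minimum of its arguments and ⊗ takes their sum. Working out the expression (((9 ⊗ -3) ⊗ (9 ⊗ 8)) ⊗ ((3 ⊗ 2) ⊕ (-1 ⊗ 5))) gives 27.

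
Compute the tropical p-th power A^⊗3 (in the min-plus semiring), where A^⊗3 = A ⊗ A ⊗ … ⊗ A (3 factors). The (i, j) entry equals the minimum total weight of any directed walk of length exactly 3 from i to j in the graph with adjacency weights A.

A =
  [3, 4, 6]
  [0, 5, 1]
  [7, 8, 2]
A^⊗3 =
  [7, 8, 7]
  [4, 7, 5]
  [10, 12, 6]

Each entry (A^⊗3)_ij equals the minimum over all length-3 walks i = v_0 → v_1 → … → v_3 = j of Σ_t A[v_t][v_{t+1}]. For example, for (i, j) = (0, 2) we minimise over 9 possible intermediate vertex sequences; the minimum is 7, attained along the walk 0 → 1 → 2 → 2.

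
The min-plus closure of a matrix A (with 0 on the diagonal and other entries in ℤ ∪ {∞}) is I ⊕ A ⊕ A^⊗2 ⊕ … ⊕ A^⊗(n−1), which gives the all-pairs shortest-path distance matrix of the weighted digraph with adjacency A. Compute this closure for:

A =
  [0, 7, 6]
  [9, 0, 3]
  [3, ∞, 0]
Closure =
  [0, 7, 6]
  [6, 0, 3]
  [3, 10, 0]

This is the Floyd-Warshall all-pairs shortest-path computation. For each intermediate vertex k = 0, 1, …, 2, update dist[i][j] ← min(dist[i][j], dist[i][k] + dist[k][j]). The final matrix gives, for each (i, j), the minimum total weight of any directed path from i to j (possibly empty when i = j).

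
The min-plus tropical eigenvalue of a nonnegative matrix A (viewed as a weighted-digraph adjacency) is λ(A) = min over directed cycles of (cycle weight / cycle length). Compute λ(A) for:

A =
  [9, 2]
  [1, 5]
λ(A) = 3/2

Enumerate directed cycles and compute their means (weight / length). Sample:
  cycle 0 → 0: weight = 9, length = 1, mean = 9/1 ≈ 9.000
  cycle 1 → 1: weight = 5, length = 1, mean = 5/1 ≈ 5.000
  cycle 0 → 1 → 0: weight = 3, length = 2, mean = 3/2 ≈ 1.500
  cycle 1 → 0 → 1: weight = 3, length = 2, mean = 3/2 ≈ 1.500
Minimum mean = 1.500, attained e.g. along the cycle 0 → 1 → 0 with weight 3 and length 2. So λ(A) = 3/2 = 3/2.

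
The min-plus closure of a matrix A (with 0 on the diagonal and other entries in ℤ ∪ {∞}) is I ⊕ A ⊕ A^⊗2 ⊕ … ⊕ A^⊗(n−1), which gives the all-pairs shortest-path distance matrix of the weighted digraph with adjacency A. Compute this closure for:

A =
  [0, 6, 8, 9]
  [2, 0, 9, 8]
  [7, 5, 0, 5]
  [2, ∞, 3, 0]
Closure =
  [0, 6, 8, 9]
  [2, 0, 9, 8]
  [7, 5, 0, 5]
  [2, 8, 3, 0]

This is the Floyd-Warshall all-pairs shortest-path computation. For each intermediate vertex k = 0, 1, …, 3, update dist[i][j] ← min(dist[i][j], dist[i][k] + dist[k][j]). The final matrix gives, for each (i, j), the minimum total weight of any directed path from i to j (possibly empty when i = j).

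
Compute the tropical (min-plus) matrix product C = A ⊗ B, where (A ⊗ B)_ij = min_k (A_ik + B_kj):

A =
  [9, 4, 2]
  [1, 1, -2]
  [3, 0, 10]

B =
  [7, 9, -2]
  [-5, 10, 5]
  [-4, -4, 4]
A ⊗ B =
  [-2, -2, 6]
  [-6, -6, -1]
  [-5, 6, 1]

Apply the min-plus product entry-by-entry:
  C[0][0] = min over k of (A[0][0] + B[0][0] = 9 + 7 = 16, A[0][1] + B[1][0] = 4 + -5 = -1, A[0][2] + B[2][0] = 2 + -4 = -2) = -2 (attained at k = 2)
  C[0][1] = min over k of (A[0][0] + B[0][1] = 9 + 9 = 18, A[0][1] + B[1][1] = 4 + 10 = 14, A[0][2] + B[2][1] = 2 + -4 = -2) = -2 (attained at k = 2)
  C[0][2] = min over k of (A[0][0] + B[0][2] = 9 + -2 = 7, A[0][1] + B[1][2] = 4 + 5 = 9, A[0][2] + B[2][2] = 2 + 4 = 6) = 6 (attained at k = 2)
  C[1][0] = min over k of (A[1][0] + B[0][0] = 1 + 7 = 8, A[1][1] + B[1][0] = 1 + -5 = -4, A[1][2] + B[2][0] = -2 + -4 = -6) = -6 (attained at k = 2)
  C[1][1] = min over k of (A[1][0] + B[0][1] = 1 + 9 = 10, A[1][1] + B[1][1] = 1 + 10 = 11, A[1][2] + B[2][1] = -2 + -4 = -6) = -6 (attained at k = 2)
  C[1][2] = min over k of (A[1][0] + B[0][2] = 1 + -2 = -1, A[1][1] + B[1][2] = 1 + 5 = 6, A[1][2] + B[2][2] = -2 + 4 = 2) = -1 (attained at k = 0)
  C[2][0] = min over k of (A[2][0] + B[0][0] = 3 + 7 = 10, A[2][1] + B[1][0] = 0 + -5 = -5, A[2][2] + B[2][0] = 10 + -4 = 6) = -5 (attained at k = 1)
  C[2][1] = min over k of (A[2][0] + B[0][1] = 3 + 9 = 12, A[2][1] + B[1][1] = 0 + 10 = 10, A[2][2] + B[2][1] = 10 + -4 = 6) = 6 (attained at k = 2)
  C[2][2] = min over k of (A[2][0] + B[0][2] = 3 + -2 = 1, A[2][1] + B[1][2] = 0 + 5 = 5, A[2][2] + B[2][2] = 10 + 4 = 14) = 1 (attained at k = 0)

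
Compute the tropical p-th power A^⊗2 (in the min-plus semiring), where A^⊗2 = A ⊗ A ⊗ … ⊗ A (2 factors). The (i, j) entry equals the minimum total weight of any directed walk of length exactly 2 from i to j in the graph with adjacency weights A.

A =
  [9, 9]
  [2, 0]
A^⊗2 =
  [11, 9]
  [2, 0]

Each entry (A^⊗2)_ij equals the minimum over all length-2 walks i = v_0 → v_1 → … → v_2 = j of Σ_t A[v_t][v_{t+1}]. For example, for (i, j) = (0, 1) we minimise over 2 possible intermediate vertex sequences; the minimum is 9, attained along the walk 0 → 1 → 1.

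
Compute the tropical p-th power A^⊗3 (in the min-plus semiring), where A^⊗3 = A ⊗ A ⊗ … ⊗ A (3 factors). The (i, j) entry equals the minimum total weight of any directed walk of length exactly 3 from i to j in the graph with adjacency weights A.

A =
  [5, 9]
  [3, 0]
A^⊗3 =
  [12, 9]
  [3, 0]

Each entry (A^⊗3)_ij equals the minimum over all length-3 walks i = v_0 → v_1 → … → v_3 = j of Σ_t A[v_t][v_{t+1}]. For example, for (i, j) = (0, 1) we minimise over 4 possible intermediate vertex sequences; the minimum is 9, attained along the walk 0 → 1 → 1 → 1.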